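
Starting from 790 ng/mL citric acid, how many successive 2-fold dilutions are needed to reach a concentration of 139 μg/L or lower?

Need 2ⁿ ≥ 5.68, so n ≥ log(5.68)/log(2) = 2.51.
Minimum whole steps: n = 3.

3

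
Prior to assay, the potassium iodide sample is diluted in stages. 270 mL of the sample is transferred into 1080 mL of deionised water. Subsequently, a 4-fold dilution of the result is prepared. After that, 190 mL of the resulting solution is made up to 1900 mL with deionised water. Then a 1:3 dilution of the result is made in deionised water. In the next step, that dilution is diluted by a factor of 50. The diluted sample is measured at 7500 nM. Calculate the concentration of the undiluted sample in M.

Overall dilution factor = 5 × 4 × 10 × 3 × 50 = 3.00 × 10⁴.
Original = 7500 nM × 3.00 × 10⁴ = 2.25 × 10⁸ nM = 0.225 M.

0.225 M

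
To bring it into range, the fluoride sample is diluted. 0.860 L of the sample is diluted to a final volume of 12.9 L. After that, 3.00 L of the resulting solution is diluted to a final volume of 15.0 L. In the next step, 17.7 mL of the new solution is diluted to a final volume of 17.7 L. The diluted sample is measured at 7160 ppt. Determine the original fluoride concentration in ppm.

537 ppm

Overall dilution factor = 15 × 5 × 1000 = 7.50 × 10⁴.
Original = 7160 ppt × 7.50 × 10⁴ = 5.37 × 10⁸ ppt = 537 ppm.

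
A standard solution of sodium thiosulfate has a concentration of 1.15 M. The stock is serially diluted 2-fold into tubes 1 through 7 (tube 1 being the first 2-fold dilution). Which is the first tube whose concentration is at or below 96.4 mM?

Tube n has concentration 1.15 M / 2ⁿ.
Need 2ⁿ ≥ 1.15 M / 96.4 mM = 11.9, so n ≥ 3.58.
First such tube: n = 4.

tube 4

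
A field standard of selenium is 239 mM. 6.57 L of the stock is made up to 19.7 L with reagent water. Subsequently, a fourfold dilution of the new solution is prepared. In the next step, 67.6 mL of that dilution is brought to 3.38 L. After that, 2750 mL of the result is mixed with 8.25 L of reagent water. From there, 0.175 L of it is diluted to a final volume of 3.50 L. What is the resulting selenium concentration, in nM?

4980 nM

Overall dilution factor = 2.998 × 4 × 50 × 4 × 20 = 4.80 × 10⁴.
239 mM / 4.80 × 10⁴ = 4.98 × 10⁻³ mM = 4980 nM.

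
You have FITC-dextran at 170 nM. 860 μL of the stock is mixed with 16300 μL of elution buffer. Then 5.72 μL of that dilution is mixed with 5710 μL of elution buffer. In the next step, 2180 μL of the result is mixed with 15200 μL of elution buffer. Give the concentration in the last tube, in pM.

Overall dilution factor = 19.95 × 999.3 × 7.972 = 1.59 × 10⁵.
170 nM / 1.59 × 10⁵ = 1.07 × 10⁻³ nM = 1.07 pM.

1.07 pM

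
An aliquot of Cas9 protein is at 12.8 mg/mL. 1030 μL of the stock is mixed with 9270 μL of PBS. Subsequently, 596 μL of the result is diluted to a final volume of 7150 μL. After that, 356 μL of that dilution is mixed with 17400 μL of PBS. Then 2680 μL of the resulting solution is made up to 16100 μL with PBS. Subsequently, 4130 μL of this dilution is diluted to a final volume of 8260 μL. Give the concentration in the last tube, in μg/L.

Overall dilution factor = 10 × 12.00 × 49.88 × 6.007 × 2 = 7.19 × 10⁴.
12.8 mg/mL / 7.19 × 10⁴ = 1.78 × 10⁻⁴ mg/mL = 178 μg/L.

178 μg/L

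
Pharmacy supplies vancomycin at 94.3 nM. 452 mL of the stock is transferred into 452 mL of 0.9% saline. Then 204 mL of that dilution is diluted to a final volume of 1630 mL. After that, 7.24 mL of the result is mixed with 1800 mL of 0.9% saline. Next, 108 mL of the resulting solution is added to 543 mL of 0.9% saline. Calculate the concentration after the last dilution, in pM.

Overall dilution factor = 2 × 7.990 × 249.6 × 6.028 = 2.40 × 10⁴.
94.3 nM / 2.40 × 10⁴ = 3.92 × 10⁻³ nM = 3.92 pM.

3.92 pM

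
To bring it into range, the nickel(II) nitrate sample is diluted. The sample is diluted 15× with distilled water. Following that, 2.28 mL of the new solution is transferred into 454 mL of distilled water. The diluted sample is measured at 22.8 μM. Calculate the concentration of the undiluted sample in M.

0.0684 M

Overall dilution factor = 15 × 200.1 = 3002.
Original = 22.8 μM × 3002 = 6.84 × 10⁴ μM = 0.0684 M.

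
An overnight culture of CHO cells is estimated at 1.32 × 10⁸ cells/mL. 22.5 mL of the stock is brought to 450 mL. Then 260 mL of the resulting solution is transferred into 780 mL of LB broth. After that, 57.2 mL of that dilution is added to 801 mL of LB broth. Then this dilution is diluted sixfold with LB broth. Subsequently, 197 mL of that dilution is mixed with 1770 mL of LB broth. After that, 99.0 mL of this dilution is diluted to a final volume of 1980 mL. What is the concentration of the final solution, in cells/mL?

Overall dilution factor = 20 × 4 × 15.00 × 6 × 9.985 × 20 = 1.44 × 10⁶.
1.32 × 10⁸ cells/mL / 1.44 × 10⁶ = 91.8 cells/mL.

91.8 cells/mL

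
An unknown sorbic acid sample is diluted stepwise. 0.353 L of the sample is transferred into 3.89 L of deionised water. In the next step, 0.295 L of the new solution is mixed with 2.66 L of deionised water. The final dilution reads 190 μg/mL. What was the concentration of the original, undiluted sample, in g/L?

Overall dilution factor = 12.02 × 10.02 = 120.
Original = 190 μg/mL × 120 = 2.29 × 10⁴ μg/mL = 22.9 g/L.

22.9 g/L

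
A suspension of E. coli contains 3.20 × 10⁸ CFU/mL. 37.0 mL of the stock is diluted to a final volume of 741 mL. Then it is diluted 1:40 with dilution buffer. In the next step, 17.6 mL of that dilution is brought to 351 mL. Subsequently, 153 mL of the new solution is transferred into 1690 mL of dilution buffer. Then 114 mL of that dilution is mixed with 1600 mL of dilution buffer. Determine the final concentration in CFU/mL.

Overall dilution factor = 20.03 × 40 × 19.94 × 12.05 × 15.04 = 2.89 × 10⁶.
3.20 × 10⁸ CFU/mL / 2.89 × 10⁶ = 111 CFU/mL.

111 CFU/mL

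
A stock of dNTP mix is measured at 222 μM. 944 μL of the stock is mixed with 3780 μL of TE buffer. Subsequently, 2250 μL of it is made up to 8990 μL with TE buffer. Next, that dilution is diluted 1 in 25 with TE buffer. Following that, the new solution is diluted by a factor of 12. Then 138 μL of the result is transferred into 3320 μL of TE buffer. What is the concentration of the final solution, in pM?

Overall dilution factor = 5.004 × 3.996 × 25 × 12 × 25.06 = 1.50 × 10⁵.
222 μM / 1.50 × 10⁵ = 1.48 × 10⁻³ μM = 1480 pM.

1480 pM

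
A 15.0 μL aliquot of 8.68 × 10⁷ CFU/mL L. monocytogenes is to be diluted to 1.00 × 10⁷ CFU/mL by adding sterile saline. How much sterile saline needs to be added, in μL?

V₂ = C₁V₁/C₂ = 8.68 × 10⁷ × 15.0 / 1.00 × 10⁷ = 130 μL.
Diluent to add = V₂ − V₁ = 130 − 15.0 = 115 μL.

115 μL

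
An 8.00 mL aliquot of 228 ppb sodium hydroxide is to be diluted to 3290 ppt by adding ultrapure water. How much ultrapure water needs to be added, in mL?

3290 ppt = 3.29 ppb.
V₂ = C₁V₁/C₂ = 228 × 8.00 / 3.29 = 554 mL.
Diluent to add = V₂ − V₁ = 554 − 8.00 = 546 mL.

546 mL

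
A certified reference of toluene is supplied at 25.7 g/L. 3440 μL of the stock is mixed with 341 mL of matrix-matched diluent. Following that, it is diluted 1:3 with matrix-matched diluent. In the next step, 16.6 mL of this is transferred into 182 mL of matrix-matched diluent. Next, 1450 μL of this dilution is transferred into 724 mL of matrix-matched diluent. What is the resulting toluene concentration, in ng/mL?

14.3 ng/mL

Overall dilution factor = 100.1 × 3 × 11.96 × 500.3 = 1.80 × 10⁶.
25.7 g/L / 1.80 × 10⁶ = 1.43 × 10⁻⁵ g/L = 14.3 ng/mL.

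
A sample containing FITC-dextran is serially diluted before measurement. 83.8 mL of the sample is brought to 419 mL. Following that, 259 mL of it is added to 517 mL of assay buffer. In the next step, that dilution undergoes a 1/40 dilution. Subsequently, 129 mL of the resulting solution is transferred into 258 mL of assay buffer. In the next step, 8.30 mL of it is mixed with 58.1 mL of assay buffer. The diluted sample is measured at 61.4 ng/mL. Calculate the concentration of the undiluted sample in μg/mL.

883 μg/mL

Overall dilution factor = 5 × 2.996 × 40 × 3 × 8 = 1.44 × 10⁴.
Original = 61.4 ng/mL × 1.44 × 10⁴ = 8.83 × 10⁵ ng/mL = 883 μg/mL.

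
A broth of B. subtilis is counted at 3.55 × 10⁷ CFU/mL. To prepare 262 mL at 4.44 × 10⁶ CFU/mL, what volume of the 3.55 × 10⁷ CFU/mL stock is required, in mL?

32.8 mL

V₁ = C₂V₂/C₁ = 4.44 × 10⁶ × 262 / 3.55 × 10⁷ = 32.8 mL.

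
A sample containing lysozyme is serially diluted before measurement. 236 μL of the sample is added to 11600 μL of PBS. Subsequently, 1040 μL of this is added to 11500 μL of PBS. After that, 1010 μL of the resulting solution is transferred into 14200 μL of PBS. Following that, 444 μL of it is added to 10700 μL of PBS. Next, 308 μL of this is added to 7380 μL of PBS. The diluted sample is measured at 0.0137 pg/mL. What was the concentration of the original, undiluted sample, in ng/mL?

78.2 ng/mL

Overall dilution factor = 50.15 × 12.06 × 15.06 × 25.10 × 24.96 = 5.71 × 10⁶.
Original = 0.0137 pg/mL × 5.71 × 10⁶ = 7.82 × 10⁴ pg/mL = 78.2 ng/mL.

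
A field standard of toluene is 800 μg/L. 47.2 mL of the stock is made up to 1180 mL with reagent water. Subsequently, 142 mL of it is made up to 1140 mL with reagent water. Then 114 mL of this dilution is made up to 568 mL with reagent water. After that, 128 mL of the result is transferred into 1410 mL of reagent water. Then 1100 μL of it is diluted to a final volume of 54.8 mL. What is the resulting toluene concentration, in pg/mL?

Overall dilution factor = 25 × 8.028 × 4.982 × 12.02 × 49.82 = 5.99 × 10⁵.
800 μg/L / 5.99 × 10⁵ = 1.34 × 10⁻³ μg/L = 1.34 pg/mL.

1.34 pg/mL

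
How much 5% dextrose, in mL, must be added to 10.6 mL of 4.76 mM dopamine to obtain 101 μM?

489 mL

101 μM = 0.101 mM.
V₂ = C₁V₁/C₂ = 4.76 × 10.6 / 0.101 = 500 mL.
Diluent to add = V₂ − V₁ = 500 − 10.6 = 489 mL.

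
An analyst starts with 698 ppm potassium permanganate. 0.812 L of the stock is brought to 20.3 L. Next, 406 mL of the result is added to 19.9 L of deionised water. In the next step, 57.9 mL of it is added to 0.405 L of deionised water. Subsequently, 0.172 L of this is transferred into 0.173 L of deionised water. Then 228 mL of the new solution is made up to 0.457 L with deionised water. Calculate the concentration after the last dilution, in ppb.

17.4 ppb

Overall dilution factor = 25 × 50.01 × 7.995 × 2.006 × 2.004 = 4.02 × 10⁴.
698 ppm / 4.02 × 10⁴ = 0.0174 ppm = 17.4 ppb.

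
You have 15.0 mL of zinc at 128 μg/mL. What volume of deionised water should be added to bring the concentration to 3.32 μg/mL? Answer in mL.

563 mL

V₂ = C₁V₁/C₂ = 128 × 15.0 / 3.32 = 578 mL.
Diluent to add = V₂ − V₁ = 578 − 15.0 = 563 mL.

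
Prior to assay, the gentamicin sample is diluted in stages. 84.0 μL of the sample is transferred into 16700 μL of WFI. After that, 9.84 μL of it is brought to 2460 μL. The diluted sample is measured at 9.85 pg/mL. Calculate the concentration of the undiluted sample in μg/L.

492 μg/L

Overall dilution factor = 199.8 × 250 = 5.00 × 10⁴.
Original = 9.85 pg/mL × 5.00 × 10⁴ = 4.92 × 10⁵ pg/mL = 492 μg/L.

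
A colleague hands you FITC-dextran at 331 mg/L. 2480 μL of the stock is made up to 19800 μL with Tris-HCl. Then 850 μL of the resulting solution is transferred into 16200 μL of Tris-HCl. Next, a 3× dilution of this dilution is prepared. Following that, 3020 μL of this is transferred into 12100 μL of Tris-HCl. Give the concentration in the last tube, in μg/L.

138 μg/L

Overall dilution factor = 7.984 × 20.06 × 3 × 5.007 = 2405.
331 mg/L / 2405 = 0.138 mg/L = 138 μg/L.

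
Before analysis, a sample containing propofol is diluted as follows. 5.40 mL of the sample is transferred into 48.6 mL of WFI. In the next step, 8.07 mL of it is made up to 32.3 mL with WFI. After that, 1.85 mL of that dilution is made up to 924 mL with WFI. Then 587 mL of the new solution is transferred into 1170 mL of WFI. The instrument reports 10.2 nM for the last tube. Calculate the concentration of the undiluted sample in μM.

Overall dilution factor = 10 × 4.002 × 499.5 × 2.993 = 5.98 × 10⁴.
Original = 10.2 nM × 5.98 × 10⁴ = 6.10 × 10⁵ nM = 610 μM.

610 μM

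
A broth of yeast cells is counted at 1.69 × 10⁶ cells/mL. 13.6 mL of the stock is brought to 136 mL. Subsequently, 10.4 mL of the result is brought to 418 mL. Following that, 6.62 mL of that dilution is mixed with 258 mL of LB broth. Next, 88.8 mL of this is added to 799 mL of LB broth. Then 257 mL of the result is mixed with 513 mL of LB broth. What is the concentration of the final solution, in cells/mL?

3.51 cells/mL

Overall dilution factor = 10 × 40.19 × 39.97 × 9.998 × 2.996 = 4.81 × 10⁵.
1.69 × 10⁶ cells/mL / 4.81 × 10⁵ = 3.51 cells/mL.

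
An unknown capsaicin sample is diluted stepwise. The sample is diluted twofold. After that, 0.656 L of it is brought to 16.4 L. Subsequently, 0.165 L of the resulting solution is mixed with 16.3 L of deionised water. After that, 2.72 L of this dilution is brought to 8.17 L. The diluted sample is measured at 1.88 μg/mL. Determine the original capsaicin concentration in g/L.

28.2 g/L

Overall dilution factor = 2 × 25 × 99.79 × 3.004 = 1.50 × 10⁴.
Original = 1.88 μg/mL × 1.50 × 10⁴ = 2.82 × 10⁴ μg/mL = 28.2 g/L.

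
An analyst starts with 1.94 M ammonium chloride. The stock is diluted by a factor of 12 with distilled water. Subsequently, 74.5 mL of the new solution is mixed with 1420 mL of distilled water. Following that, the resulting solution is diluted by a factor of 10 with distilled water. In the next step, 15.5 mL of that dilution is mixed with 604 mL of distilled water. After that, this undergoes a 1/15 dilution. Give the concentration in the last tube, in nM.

Overall dilution factor = 12 × 20.06 × 10 × 39.97 × 15 = 1.44 × 10⁶.
1.94 M / 1.44 × 10⁶ = 1.34 × 10⁻⁶ M = 1340 nM.

1340 nM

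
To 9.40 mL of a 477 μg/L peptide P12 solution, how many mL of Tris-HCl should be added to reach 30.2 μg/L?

139 mL

V₂ = C₁V₁/C₂ = 477 × 9.40 / 30.2 = 148 mL.
Diluent to add = V₂ − V₁ = 148 − 9.40 = 139 mL.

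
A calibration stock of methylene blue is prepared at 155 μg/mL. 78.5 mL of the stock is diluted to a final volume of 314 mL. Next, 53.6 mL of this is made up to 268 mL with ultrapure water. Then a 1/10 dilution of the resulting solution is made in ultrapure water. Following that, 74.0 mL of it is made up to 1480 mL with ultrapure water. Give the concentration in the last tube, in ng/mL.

Overall dilution factor = 4 × 5 × 10 × 20 = 4000.
155 μg/mL / 4000 = 0.0387 μg/mL = 38.8 ng/mL.

38.8 ng/mL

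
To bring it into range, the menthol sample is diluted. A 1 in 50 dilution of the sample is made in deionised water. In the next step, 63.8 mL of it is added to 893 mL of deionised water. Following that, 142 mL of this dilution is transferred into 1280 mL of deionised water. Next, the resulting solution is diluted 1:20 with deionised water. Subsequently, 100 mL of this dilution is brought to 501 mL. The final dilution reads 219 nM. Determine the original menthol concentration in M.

0.165 M

Overall dilution factor = 50 × 15.00 × 10.01 × 20 × 5.010 = 7.52 × 10⁵.
Original = 219 nM × 7.52 × 10⁵ = 1.65 × 10⁸ nM = 0.165 M.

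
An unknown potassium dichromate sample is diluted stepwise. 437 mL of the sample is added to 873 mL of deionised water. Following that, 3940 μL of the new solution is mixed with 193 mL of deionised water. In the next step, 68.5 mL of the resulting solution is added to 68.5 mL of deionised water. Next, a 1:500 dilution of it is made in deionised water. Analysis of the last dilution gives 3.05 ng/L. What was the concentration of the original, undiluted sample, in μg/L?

Overall dilution factor = 2.998 × 49.98 × 2 × 500 = 1.50 × 10⁵.
Original = 3.05 ng/L × 1.50 × 10⁵ = 4.57 × 10⁵ ng/L = 457 μg/L.

457 μg/L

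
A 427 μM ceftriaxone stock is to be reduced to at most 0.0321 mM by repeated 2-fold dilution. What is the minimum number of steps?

Need 2ⁿ ≥ 13.3, so n ≥ log(13.3)/log(2) = 3.73.
Minimum whole steps: n = 4.

4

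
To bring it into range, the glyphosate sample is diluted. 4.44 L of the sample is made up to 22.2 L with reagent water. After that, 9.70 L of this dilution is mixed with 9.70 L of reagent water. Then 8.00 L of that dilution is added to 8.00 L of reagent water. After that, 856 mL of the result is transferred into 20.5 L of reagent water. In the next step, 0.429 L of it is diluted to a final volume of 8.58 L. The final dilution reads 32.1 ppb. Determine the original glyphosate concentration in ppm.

Overall dilution factor = 5 × 2 × 2 × 24.95 × 20 = 9979.
Original = 32.1 ppb × 9979 = 3.20 × 10⁵ ppb = 320 ppm.

320 ppm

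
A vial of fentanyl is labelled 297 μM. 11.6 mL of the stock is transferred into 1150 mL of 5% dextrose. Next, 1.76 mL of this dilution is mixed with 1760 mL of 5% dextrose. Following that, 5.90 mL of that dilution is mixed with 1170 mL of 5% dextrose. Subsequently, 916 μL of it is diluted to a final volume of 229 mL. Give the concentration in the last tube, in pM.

0.0595 pM

Overall dilution factor = 100.1 × 1001 × 199.3 × 250 = 4.99 × 10⁹.
297 μM / 4.99 × 10⁹ = 5.95 × 10⁻⁸ μM = 0.0595 pM.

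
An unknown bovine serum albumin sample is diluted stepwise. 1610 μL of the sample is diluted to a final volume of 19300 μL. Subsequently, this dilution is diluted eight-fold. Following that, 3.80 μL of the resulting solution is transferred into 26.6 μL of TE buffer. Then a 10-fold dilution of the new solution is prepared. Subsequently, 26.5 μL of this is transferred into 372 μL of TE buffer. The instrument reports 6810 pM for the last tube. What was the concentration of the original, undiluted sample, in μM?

Overall dilution factor = 11.99 × 8 × 8 × 10 × 15.04 = 1.15 × 10⁵.
Original = 6810 pM × 1.15 × 10⁵ = 7.86 × 10⁸ pM = 786 μM.

786 μM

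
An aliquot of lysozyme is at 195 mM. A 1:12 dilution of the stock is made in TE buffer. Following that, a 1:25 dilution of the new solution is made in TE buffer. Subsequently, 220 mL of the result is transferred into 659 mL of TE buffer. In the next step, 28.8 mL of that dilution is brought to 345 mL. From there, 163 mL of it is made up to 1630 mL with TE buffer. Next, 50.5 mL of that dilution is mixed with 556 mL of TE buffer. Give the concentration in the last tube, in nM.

113 nM

Overall dilution factor = 12 × 25 × 3.995 × 11.98 × 10 × 12.01 = 1.72 × 10⁶.
195 mM / 1.72 × 10⁶ = 1.13 × 10⁻⁴ mM = 113 nM.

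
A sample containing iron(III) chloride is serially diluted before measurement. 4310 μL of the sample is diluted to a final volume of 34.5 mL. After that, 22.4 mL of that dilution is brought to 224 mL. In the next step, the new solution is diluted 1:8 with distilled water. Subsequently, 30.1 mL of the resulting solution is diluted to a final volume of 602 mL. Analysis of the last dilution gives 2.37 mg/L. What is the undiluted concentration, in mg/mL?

30.4 mg/mL

Overall dilution factor = 8.005 × 10 × 8 × 20 = 1.28 × 10⁴.
Original = 2.37 mg/L × 1.28 × 10⁴ = 3.04 × 10⁴ mg/L = 30.4 mg/mL.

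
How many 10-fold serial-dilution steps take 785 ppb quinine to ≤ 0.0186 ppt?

8

Need 10ⁿ ≥ 4.22 × 10⁷, so n ≥ log(4.22 × 10⁷)/log(10) = 7.63.
Minimum whole steps: n = 8.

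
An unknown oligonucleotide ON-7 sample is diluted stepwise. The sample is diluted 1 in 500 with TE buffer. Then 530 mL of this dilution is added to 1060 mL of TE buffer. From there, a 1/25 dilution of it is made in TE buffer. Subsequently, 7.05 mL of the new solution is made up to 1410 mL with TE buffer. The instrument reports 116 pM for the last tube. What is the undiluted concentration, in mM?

Overall dilution factor = 500 × 3 × 25 × 200 = 7.50 × 10⁶.
Original = 116 pM × 7.50 × 10⁶ = 8.70 × 10⁸ pM = 0.870 mM.

0.870 mM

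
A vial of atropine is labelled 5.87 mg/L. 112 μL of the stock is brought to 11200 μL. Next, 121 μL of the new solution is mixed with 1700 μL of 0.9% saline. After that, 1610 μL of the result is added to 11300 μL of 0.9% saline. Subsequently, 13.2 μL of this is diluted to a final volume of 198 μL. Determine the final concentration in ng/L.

Overall dilution factor = 100 × 15.05 × 8.019 × 15 = 1.81 × 10⁵.
5.87 mg/L / 1.81 × 10⁵ = 3.24 × 10⁻⁵ mg/L = 32.4 ng/L.

32.4 ng/L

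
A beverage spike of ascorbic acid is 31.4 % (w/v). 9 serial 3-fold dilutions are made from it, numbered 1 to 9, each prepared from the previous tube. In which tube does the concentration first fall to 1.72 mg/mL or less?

Tube n has concentration 31.4 % (w/v) / 3ⁿ.
Need 3ⁿ ≥ 31.4 % (w/v) / 1.72 mg/mL = 183, so n ≥ 4.74.
First such tube: n = 5.

tube 5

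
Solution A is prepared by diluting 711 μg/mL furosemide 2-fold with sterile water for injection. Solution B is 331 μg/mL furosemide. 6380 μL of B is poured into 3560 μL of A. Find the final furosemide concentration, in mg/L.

C_A = 711 μg/mL / 2 = 356 μg/mL.
C_mix = (C_A·V_A + C_B·V_B)/(V_A + V_B) = (356×3560 + 331×6380) / 9940 = 340 μg/mL = 340 mg/L.

340 mg/L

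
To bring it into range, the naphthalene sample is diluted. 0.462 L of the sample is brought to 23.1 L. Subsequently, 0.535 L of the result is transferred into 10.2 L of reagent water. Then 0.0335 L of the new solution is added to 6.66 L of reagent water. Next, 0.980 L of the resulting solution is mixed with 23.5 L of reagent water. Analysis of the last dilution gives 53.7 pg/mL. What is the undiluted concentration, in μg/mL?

269 μg/mL

Overall dilution factor = 50 × 20.07 × 199.8 × 24.98 = 5.01 × 10⁶.
Original = 53.7 pg/mL × 5.01 × 10⁶ = 2.69 × 10⁸ pg/mL = 269 μg/mL.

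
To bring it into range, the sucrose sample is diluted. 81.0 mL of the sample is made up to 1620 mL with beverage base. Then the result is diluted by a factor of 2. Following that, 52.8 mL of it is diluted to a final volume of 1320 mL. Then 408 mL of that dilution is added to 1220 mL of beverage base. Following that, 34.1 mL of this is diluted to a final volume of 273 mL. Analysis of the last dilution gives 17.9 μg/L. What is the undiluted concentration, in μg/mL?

572 μg/mL

Overall dilution factor = 20 × 2 × 25 × 3.990 × 8.006 = 3.19 × 10⁴.
Original = 17.9 μg/L × 3.19 × 10⁴ = 5.72 × 10⁵ μg/L = 572 μg/mL.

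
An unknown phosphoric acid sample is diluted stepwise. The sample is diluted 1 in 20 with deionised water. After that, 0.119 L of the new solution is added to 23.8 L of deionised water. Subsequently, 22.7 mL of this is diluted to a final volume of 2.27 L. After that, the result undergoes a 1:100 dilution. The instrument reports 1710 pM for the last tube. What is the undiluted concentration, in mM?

68.7 mM

Overall dilution factor = 20 × 201 × 100 × 100 = 4.02 × 10⁷.
Original = 1710 pM × 4.02 × 10⁷ = 6.87 × 10¹⁰ pM = 68.7 mM.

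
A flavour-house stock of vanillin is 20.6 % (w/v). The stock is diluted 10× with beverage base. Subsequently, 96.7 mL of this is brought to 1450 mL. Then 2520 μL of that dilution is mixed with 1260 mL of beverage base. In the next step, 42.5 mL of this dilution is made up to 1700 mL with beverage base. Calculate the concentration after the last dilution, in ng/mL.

Overall dilution factor = 10 × 14.99 × 501 × 40 = 3.00 × 10⁶.
20.6 % (w/v) / 3.00 × 10⁶ = 6.86 × 10⁻⁶ % (w/v) = 68.6 ng/mL.

68.6 ng/mL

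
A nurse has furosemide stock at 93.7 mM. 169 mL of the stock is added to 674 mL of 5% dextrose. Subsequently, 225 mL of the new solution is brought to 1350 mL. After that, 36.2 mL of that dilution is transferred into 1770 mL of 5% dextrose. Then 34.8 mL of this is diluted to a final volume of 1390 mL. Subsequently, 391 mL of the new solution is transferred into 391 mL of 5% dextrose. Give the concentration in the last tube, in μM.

0.785 μM

Overall dilution factor = 4.988 × 6 × 49.90 × 39.94 × 2 = 1.19 × 10⁵.
93.7 mM / 1.19 × 10⁵ = 7.85 × 10⁻⁴ mM = 0.785 μM.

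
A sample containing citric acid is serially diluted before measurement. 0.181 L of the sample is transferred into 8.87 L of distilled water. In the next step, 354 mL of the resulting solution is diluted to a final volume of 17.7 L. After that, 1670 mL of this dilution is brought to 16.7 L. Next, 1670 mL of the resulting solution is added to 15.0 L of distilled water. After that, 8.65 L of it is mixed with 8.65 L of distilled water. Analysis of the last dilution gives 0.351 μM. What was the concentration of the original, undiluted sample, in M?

Overall dilution factor = 50.01 × 50 × 10 × 9.982 × 2 = 4.99 × 10⁵.
Original = 0.351 μM × 4.99 × 10⁵ = 1.75 × 10⁵ μM = 0.175 M.

0.175 M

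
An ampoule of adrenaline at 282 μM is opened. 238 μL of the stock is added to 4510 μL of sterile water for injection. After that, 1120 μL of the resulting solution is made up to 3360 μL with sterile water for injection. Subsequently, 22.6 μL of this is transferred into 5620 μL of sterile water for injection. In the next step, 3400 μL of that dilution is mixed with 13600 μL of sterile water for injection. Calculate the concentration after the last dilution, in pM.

Overall dilution factor = 19.95 × 3 × 249.7 × 5 = 7.47 × 10⁴.
282 μM / 7.47 × 10⁴ = 3.77 × 10⁻³ μM = 3770 pM.

3770 pM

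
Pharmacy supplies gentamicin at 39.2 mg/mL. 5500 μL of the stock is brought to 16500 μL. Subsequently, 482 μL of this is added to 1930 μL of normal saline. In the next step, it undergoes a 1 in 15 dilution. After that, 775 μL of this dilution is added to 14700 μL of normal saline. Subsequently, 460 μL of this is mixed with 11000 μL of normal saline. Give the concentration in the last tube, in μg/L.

350 μg/L

Overall dilution factor = 3 × 5.004 × 15 × 19.97 × 24.91 = 1.12 × 10⁵.
39.2 mg/mL / 1.12 × 10⁵ = 3.50 × 10⁻⁴ mg/mL = 350 μg/L.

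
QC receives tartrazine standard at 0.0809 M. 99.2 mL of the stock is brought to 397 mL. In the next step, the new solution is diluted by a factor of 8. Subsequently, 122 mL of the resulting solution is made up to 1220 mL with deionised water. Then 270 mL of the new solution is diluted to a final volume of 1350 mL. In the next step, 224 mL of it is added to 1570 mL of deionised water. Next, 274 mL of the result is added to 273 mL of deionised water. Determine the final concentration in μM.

Overall dilution factor = 4.002 × 8 × 10 × 5 × 8.009 × 1.996 = 2.56 × 10⁴.
0.0809 M / 2.56 × 10⁴ = 3.16 × 10⁻⁶ M = 3.16 μM.

3.16 μM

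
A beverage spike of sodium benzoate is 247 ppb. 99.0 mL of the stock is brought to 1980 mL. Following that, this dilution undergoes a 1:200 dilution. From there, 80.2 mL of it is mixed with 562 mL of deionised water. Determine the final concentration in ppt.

Overall dilution factor = 20 × 200 × 8.007 = 3.20 × 10⁴.
247 ppb / 3.20 × 10⁴ = 7.71 × 10⁻³ ppb = 7.71 ppt.

7.71 ppt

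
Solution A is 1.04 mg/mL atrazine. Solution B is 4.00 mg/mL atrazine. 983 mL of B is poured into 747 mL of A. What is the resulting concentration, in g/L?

C_mix = (C_A·V_A + C_B·V_B)/(V_A + V_B) = (1.04×747 + 4.00×983) / 1730 = 2.72 mg/mL = 2.72 g/L.

2.72 g/L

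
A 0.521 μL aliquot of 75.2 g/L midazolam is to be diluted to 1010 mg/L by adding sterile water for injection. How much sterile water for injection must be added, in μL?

1010 mg/L = 1.01 g/L.
V₂ = C₁V₁/C₂ = 75.2 × 0.521 / 1.01 = 38.8 μL.
Diluent to add = V₂ − V₁ = 38.8 − 0.521 = 38.3 μL.

38.3 μL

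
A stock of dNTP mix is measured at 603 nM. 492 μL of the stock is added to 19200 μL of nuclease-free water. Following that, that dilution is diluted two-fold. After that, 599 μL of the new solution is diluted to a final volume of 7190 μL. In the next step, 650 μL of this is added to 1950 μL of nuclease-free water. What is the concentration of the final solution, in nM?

Overall dilution factor = 40.02 × 2 × 12.00 × 4 = 3843.
603 nM / 3843 = 0.157 nM.

0.157 nM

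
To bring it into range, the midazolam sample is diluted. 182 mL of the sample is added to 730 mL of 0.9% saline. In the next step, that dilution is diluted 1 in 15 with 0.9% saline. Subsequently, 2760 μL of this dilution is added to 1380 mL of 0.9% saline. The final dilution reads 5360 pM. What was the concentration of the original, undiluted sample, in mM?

0.202 mM

Overall dilution factor = 5.011 × 15 × 501 = 3.77 × 10⁴.
Original = 5360 pM × 3.77 × 10⁴ = 2.02 × 10⁸ pM = 0.202 mM.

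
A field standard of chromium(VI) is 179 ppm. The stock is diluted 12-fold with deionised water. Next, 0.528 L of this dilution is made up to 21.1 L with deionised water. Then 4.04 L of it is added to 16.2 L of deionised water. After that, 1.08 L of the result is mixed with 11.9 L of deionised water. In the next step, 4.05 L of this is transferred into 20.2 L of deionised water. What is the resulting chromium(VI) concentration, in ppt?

Overall dilution factor = 12 × 39.96 × 5.010 × 12.02 × 5.988 = 1.73 × 10⁵.
179 ppm / 1.73 × 10⁵ = 1.04 × 10⁻³ ppm = 1040 ppt.

1040 ppt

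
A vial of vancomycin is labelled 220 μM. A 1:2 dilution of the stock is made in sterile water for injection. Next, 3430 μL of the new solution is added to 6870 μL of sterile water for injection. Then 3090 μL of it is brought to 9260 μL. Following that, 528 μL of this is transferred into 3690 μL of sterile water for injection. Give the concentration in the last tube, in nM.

Overall dilution factor = 2 × 3.003 × 2.997 × 7.989 = 144.
220 μM / 144 = 1.53 μM = 1530 nM.

1530 nM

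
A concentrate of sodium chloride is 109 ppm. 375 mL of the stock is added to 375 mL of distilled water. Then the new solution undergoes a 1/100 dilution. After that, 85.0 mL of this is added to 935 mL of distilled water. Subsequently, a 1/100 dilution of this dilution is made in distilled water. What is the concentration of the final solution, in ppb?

Overall dilution factor = 2 × 100 × 12 × 100 = 2.40 × 10⁵.
109 ppm / 2.40 × 10⁵ = 4.54 × 10⁻⁴ ppm = 0.454 ppb.

0.454 ppb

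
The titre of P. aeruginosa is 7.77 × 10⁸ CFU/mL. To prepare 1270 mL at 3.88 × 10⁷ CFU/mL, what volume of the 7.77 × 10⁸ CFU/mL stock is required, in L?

V₁ = C₂V₂/C₁ = 3.88 × 10⁷ × 1270 / 7.77 × 10⁸ = 63.4 mL = 0.0634 L.

0.0634 L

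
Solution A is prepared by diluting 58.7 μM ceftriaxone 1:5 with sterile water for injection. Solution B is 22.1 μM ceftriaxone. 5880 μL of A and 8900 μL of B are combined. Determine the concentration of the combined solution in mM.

C_A = 58.7 μM / 5 = 11.7 μM.
C_mix = (C_A·V_A + C_B·V_B)/(V_A + V_B) = (11.7×5880 + 22.1×8900) / 14780 = 18.0 μM = 0.0180 mM.

0.0180 mM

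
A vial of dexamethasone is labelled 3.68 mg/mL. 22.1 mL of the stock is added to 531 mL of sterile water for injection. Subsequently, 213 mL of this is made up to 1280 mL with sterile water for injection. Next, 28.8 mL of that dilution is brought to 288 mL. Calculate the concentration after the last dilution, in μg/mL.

Overall dilution factor = 25.03 × 6.009 × 10 = 1504.
3.68 mg/mL / 1504 = 2.45 × 10⁻³ mg/mL = 2.45 μg/mL.

2.45 μg/mL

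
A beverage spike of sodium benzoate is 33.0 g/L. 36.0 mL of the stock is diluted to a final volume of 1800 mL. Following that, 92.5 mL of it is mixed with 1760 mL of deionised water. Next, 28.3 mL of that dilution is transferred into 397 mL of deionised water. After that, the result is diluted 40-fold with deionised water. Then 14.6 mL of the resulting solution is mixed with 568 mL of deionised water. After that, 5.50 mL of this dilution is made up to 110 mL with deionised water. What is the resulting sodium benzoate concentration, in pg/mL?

68.7 pg/mL

Overall dilution factor = 50 × 20.03 × 15.03 × 40 × 39.90 × 20 = 4.80 × 10⁸.
33.0 g/L / 4.80 × 10⁸ = 6.87 × 10⁻⁸ g/L = 68.7 pg/mL.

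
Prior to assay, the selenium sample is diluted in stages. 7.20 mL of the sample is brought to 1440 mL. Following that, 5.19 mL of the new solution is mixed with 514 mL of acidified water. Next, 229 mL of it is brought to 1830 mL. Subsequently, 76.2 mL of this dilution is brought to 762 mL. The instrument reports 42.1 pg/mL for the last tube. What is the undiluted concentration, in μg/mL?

Overall dilution factor = 200 × 100.0 × 7.991 × 10 = 1.60 × 10⁶.
Original = 42.1 pg/mL × 1.60 × 10⁶ = 6.73 × 10⁷ pg/mL = 67.3 μg/mL.

67.3 μg/mL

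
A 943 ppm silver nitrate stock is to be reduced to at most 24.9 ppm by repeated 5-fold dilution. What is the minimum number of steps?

Need 5ⁿ ≥ 37.9, so n ≥ log(37.9)/log(5) = 2.26.
Minimum whole steps: n = 3.

3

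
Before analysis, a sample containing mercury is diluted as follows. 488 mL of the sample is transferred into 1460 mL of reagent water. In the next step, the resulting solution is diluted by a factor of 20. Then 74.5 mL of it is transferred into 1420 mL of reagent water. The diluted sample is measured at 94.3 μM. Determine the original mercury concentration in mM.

151 mM

Overall dilution factor = 3.992 × 20 × 20.06 = 1602.
Original = 94.3 μM × 1602 = 1.51 × 10⁵ μM = 151 mM.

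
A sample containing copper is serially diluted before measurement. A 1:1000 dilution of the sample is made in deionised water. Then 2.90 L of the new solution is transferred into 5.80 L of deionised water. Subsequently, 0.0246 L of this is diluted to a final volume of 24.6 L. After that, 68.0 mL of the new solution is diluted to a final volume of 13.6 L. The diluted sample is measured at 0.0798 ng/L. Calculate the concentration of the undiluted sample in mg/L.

47.9 mg/L

Overall dilution factor = 1000 × 3 × 1000 × 200 = 6.00 × 10⁸.
Original = 0.0798 ng/L × 6.00 × 10⁸ = 4.79 × 10⁷ ng/L = 47.9 mg/L.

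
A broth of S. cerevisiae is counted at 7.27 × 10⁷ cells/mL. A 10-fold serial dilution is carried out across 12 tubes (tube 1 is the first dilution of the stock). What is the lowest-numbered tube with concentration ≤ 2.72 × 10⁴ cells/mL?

tube 4

Tube n has concentration 7.27 × 10⁷ cells/mL / 10ⁿ.
Need 10ⁿ ≥ 7.27 × 10⁷ cells/mL / 2.72 × 10⁴ cells/mL = 2673, so n ≥ 3.43.
First such tube: n = 4.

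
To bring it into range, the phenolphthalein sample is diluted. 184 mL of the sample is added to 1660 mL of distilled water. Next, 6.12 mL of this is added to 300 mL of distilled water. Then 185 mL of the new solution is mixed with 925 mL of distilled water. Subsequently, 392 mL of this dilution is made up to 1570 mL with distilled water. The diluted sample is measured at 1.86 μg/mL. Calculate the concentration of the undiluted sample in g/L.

Overall dilution factor = 10.02 × 50.02 × 6 × 4.005 = 1.20 × 10⁴.
Original = 1.86 μg/mL × 1.20 × 10⁴ = 2.24 × 10⁴ μg/mL = 22.4 g/L.

22.4 g/L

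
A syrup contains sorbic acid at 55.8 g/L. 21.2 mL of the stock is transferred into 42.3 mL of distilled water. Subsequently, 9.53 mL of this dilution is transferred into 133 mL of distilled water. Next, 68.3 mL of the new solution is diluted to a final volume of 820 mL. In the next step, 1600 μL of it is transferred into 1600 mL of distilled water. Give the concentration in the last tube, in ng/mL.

Overall dilution factor = 2.995 × 14.96 × 12.01 × 1001 = 5.38 × 10⁵.
55.8 g/L / 5.38 × 10⁵ = 1.04 × 10⁻⁴ g/L = 104 ng/mL.

104 ng/mL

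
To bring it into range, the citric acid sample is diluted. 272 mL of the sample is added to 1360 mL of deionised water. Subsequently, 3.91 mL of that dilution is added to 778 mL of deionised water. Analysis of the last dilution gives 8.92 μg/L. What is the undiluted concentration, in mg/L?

Overall dilution factor = 6 × 200.0 = 1200.
Original = 8.92 μg/L × 1200 = 1.07 × 10⁴ μg/L = 10.7 mg/L.

10.7 mg/L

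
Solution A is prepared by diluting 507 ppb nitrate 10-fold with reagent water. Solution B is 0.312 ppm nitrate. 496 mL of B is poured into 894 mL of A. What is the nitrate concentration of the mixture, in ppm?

C_A = 507 ppb / 10 = 50.7 ppb.
C_B = 0.312 ppm = 312 ppb.
C_mix = (C_A·V_A + C_B·V_B)/(V_A + V_B) = (50.7×894 + 312×496) / 1390 = 144 ppb = 0.144 ppm.

0.144 ppm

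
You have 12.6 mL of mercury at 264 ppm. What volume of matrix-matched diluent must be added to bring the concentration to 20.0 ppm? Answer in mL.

V₂ = C₁V₁/C₂ = 264 × 12.6 / 20.0 = 166 mL.
Diluent to add = V₂ − V₁ = 166 − 12.6 = 154 mL.

154 mL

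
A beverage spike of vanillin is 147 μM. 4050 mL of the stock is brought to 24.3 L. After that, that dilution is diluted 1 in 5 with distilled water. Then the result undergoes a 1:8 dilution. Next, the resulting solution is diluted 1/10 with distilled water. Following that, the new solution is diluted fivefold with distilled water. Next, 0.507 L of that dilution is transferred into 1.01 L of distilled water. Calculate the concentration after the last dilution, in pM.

4090 pM

Overall dilution factor = 6 × 5 × 8 × 10 × 5 × 2.992 = 3.59 × 10⁴.
147 μM / 3.59 × 10⁴ = 4.09 × 10⁻³ μM = 4090 pM.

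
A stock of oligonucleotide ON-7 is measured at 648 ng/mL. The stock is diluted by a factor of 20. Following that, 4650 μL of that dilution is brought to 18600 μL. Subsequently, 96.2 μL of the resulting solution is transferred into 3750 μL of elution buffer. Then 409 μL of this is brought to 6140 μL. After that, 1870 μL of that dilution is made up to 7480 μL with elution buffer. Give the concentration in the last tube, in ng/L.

Overall dilution factor = 20 × 4 × 39.98 × 15.01 × 4 = 1.92 × 10⁵.
648 ng/mL / 1.92 × 10⁵ = 3.37 × 10⁻³ ng/mL = 3.37 ng/L.

3.37 ng/L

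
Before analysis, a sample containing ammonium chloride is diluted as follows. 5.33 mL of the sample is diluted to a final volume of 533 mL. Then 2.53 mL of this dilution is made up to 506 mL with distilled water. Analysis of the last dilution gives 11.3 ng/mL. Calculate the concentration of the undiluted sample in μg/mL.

226 μg/mL

Overall dilution factor = 100 × 200 = 2.00 × 10⁴.
Original = 11.3 ng/mL × 2.00 × 10⁴ = 2.26 × 10⁵ ng/mL = 226 μg/mL.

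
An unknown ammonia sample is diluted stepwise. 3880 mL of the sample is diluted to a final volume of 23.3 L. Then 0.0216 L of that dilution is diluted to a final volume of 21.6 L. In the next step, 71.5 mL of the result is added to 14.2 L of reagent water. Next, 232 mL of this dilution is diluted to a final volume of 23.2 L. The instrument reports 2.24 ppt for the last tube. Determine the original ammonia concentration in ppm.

268 ppm

Overall dilution factor = 6.005 × 1000 × 199.6 × 100 = 1.20 × 10⁸.
Original = 2.24 ppt × 1.20 × 10⁸ = 2.68 × 10⁸ ppt = 268 ppm.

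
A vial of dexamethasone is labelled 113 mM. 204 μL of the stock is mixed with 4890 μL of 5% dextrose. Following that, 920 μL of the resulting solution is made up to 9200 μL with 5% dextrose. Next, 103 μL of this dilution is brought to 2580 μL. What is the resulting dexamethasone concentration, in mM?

0.0181 mM

Overall dilution factor = 24.97 × 10 × 25.05 = 6255.
113 mM / 6255 = 0.0181 mM.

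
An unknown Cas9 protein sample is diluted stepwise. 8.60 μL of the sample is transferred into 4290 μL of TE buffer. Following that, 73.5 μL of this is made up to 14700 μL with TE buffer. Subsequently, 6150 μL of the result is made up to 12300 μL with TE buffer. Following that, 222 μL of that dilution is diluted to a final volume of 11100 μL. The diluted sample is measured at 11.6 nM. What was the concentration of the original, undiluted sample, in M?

Overall dilution factor = 499.8 × 200 × 2 × 50 = 10.00 × 10⁶.
Original = 11.6 nM × 10.00 × 10⁶ = 1.16 × 10⁸ nM = 0.116 M.

0.116 M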